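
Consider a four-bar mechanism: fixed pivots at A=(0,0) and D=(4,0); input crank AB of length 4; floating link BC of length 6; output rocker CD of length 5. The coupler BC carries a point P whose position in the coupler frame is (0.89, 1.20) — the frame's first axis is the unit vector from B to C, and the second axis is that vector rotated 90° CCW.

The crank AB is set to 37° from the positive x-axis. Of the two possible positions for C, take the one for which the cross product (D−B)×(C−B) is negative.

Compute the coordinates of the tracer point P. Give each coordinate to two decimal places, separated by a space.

3.63 0.98

A=(0,0), D=(4.00,0)
B = A + 4.00·(cos37°, sin37°) = (3.1945, 2.4073)
|BD| = 2.5384
circle(B,6.00) ∩ circle(D,5.00): a=3.4359, h=4.9188
  candidates: C₊=(8.9494,0.7097) cross=12.486; C₋=(-0.3798,-2.4118) cross=-12.486
  mode - wants cross < 0 → take C=(-0.3798,-2.4118) (cross=-12.486)
ex = (C−B)/|BC| = (-0.5957,-0.8032); ey = (0.8032,-0.5957)
P = B + 0.89·ex + 1.20·ey = (3.6282,0.9775)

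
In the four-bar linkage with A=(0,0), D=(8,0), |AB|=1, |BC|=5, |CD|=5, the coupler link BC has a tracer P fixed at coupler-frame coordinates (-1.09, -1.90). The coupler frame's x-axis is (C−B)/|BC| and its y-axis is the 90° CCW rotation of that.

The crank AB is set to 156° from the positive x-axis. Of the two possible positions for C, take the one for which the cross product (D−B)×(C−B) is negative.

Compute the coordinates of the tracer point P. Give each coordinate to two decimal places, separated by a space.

A=(0,0), D=(8.00,0)
B = A + 1.00·(cos156°, sin156°) = (-0.9135, 0.4067)
|BD| = 8.9228
circle(B,5.00) ∩ circle(D,5.00): a=4.4614, h=2.2574
  candidates: C₊=(3.6461,2.4584) cross=20.142; C₋=(3.4403,-2.0517) cross=-20.142
  mode - wants cross < 0 → take C=(3.4403,-2.0517) (cross=-20.142)
ex = (C−B)/|BC| = (0.8708,-0.4917); ey = (0.4917,0.8708)
P = B + -1.09·ex + -1.90·ey = (-2.7969,-0.7118)

-2.80 -0.71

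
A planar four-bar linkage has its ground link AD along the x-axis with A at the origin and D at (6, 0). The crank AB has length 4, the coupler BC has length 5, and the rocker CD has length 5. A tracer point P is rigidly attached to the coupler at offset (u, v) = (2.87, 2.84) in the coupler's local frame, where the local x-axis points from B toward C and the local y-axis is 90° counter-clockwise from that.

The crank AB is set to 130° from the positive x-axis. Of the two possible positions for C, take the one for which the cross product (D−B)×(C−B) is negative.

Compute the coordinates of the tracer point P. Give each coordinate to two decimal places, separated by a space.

1.47 3.10

A=(0,0), D=(6.00,0)
B = A + 4.00·(cos130°, sin130°) = (-2.5712, 3.0642)
|BD| = 9.1024
circle(B,5.00) ∩ circle(D,5.00): a=4.5512, h=2.0704
  candidates: C₊=(2.4114,3.4816) cross=18.846; C₋=(1.0175,-0.4175) cross=-18.846
  mode - wants cross < 0 → take C=(1.0175,-0.4175) (cross=-18.846)
ex = (C−B)/|BC| = (0.7177,-0.6963); ey = (0.6963,0.7177)
P = B + 2.87·ex + 2.84·ey = (1.4663,3.1040)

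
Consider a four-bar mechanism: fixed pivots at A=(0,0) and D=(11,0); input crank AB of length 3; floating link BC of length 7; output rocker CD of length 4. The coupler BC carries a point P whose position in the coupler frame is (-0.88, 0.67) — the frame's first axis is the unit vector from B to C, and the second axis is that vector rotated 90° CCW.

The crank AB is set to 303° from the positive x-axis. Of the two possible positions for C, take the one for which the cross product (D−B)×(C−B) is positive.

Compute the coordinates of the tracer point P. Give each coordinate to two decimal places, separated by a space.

0.53 -2.49

A=(0,0), D=(11.00,0)
B = A + 3.00·(cos303°, sin303°) = (1.6339, -2.5160)
|BD| = 9.6981
circle(B,7.00) ∩ circle(D,4.00): a=6.5504, h=2.4682
  candidates: C₊=(7.3197,1.5671) cross=23.937; C₋=(8.6004,-3.2003) cross=-23.937
  mode + wants cross > 0 → take C=(7.3197,1.5671) (cross=23.937)
ex = (C−B)/|BC| = (0.8123,0.5833); ey = (-0.5833,0.8123)
P = B + -0.88·ex + 0.67·ey = (0.5283,-2.4851)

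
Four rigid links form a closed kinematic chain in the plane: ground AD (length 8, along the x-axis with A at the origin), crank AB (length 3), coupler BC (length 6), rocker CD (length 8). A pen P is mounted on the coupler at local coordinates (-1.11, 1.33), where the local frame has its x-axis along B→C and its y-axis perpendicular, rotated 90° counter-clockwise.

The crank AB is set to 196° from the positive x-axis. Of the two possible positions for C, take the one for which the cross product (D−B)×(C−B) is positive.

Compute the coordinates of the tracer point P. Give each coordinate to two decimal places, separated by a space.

-4.62 -0.83

A=(0,0), D=(8.00,0)
B = A + 3.00·(cos196°, sin196°) = (-2.8838, -0.8269)
|BD| = 10.9152
circle(B,6.00) ∩ circle(D,8.00): a=4.1750, h=4.3093
  candidates: C₊=(0.9527,3.7863) cross=47.036; C₋=(1.6056,-4.8075) cross=-47.036
  mode + wants cross > 0 → take C=(0.9527,3.7863) (cross=47.036)
ex = (C−B)/|BC| = (0.6394,0.7689); ey = (-0.7689,0.6394)
P = B + -1.11·ex + 1.33·ey = (-4.6161,-0.8299)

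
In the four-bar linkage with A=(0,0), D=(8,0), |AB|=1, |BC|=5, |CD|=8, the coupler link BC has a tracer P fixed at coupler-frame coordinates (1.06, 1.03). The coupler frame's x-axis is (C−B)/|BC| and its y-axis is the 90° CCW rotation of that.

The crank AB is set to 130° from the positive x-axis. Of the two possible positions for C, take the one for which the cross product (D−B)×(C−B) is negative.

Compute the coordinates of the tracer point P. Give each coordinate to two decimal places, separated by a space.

0.68 0.11

A=(0,0), D=(8.00,0)
B = A + 1.00·(cos130°, sin130°) = (-0.6428, 0.7660)
|BD| = 8.6767
circle(B,5.00) ∩ circle(D,8.00): a=2.0909, h=4.5418
  candidates: C₊=(1.8410,5.1055) cross=39.408; C₋=(1.0390,-3.9426) cross=-39.408
  mode - wants cross < 0 → take C=(1.0390,-3.9426) (cross=-39.408)
ex = (C−B)/|BC| = (0.3364,-0.9417); ey = (0.9417,0.3364)
P = B + 1.06·ex + 1.03·ey = (0.6837,0.1143)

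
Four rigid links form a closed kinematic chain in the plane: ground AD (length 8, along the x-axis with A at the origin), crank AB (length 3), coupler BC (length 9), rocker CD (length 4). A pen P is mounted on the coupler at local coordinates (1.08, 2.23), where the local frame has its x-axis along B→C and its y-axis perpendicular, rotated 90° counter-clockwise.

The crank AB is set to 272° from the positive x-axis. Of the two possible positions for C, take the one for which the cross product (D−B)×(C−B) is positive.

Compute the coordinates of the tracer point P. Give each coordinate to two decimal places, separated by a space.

-0.79 -0.69

A=(0,0), D=(8.00,0)
B = A + 3.00·(cos272°, sin272°) = (0.1047, -2.9982)
|BD| = 8.4454
circle(B,9.00) ∩ circle(D,4.00): a=8.0709, h=3.9824
  candidates: C₊=(6.2361,3.5901) cross=33.633; C₋=(9.0637,-3.8560) cross=-33.633
  mode + wants cross > 0 → take C=(6.2361,3.5901) (cross=33.633)
ex = (C−B)/|BC| = (0.6813,0.7320); ey = (-0.7320,0.6813)
P = B + 1.08·ex + 2.23·ey = (-0.7920,-0.6883)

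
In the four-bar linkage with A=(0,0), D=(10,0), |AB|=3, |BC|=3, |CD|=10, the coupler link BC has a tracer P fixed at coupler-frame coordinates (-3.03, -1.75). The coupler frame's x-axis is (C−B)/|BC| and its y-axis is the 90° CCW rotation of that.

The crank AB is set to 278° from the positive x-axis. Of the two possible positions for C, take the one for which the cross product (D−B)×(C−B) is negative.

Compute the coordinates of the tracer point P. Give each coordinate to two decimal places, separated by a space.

-2.50 -1.04

A=(0,0), D=(10.00,0)
B = A + 3.00·(cos278°, sin278°) = (0.4175, -2.9708)
|BD| = 10.0324
circle(B,3.00) ∩ circle(D,10.00): a=0.4809, h=2.9612
  candidates: C₊=(0.0000,-0.0000) cross=29.708; C₋=(1.7537,-5.6568) cross=-29.708
  mode - wants cross < 0 → take C=(1.7537,-5.6568) (cross=-29.708)
ex = (C−B)/|BC| = (0.4454,-0.8953); ey = (0.8953,0.4454)
P = B + -3.03·ex + -1.75·ey = (-2.4989,-1.0374)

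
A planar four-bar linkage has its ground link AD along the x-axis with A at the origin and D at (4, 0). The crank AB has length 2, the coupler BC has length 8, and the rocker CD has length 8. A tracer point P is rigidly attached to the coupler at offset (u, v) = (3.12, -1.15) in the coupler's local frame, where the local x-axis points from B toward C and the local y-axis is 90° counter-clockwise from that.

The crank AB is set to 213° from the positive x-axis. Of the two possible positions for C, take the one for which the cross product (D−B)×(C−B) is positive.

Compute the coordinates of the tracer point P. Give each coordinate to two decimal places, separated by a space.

0.01 1.77

A=(0,0), D=(4.00,0)
B = A + 2.00·(cos213°, sin213°) = (-1.6773, -1.0893)
|BD| = 5.7809
circle(B,8.00) ∩ circle(D,8.00): a=2.8904, h=7.4596
  candidates: C₊=(-0.2443,6.7813) cross=43.123; C₋=(2.5669,-7.8706) cross=-43.123
  mode + wants cross > 0 → take C=(-0.2443,6.7813) (cross=43.123)
ex = (C−B)/|BC| = (0.1791,0.9838); ey = (-0.9838,0.1791)
P = B + 3.12·ex + -1.15·ey = (0.0130,1.7742)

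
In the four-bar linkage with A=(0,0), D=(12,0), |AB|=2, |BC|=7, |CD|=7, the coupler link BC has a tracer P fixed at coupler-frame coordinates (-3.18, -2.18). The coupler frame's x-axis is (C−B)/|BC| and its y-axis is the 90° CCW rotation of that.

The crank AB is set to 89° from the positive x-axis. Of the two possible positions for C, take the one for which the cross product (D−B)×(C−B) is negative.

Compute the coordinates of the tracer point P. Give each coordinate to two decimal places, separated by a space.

A=(0,0), D=(12.00,0)
B = A + 2.00·(cos89°, sin89°) = (0.0349, 1.9997)
|BD| = 12.1310
circle(B,7.00) ∩ circle(D,7.00): a=6.0655, h=3.4942
  candidates: C₊=(6.5934,4.4462) cross=42.388; C₋=(5.4415,-2.4466) cross=-42.388
  mode - wants cross < 0 → take C=(5.4415,-2.4466) (cross=-42.388)
ex = (C−B)/|BC| = (0.7724,-0.6352); ey = (0.6352,0.7724)
P = B + -3.18·ex + -2.18·ey = (-3.8059,2.3358)

-3.81 2.34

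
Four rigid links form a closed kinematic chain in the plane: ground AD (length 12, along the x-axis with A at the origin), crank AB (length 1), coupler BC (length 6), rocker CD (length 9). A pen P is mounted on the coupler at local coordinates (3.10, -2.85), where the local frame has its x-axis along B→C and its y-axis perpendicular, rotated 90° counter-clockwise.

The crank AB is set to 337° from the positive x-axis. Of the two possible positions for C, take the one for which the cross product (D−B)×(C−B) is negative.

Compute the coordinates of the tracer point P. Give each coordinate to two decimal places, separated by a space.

0.57 -4.59

A=(0,0), D=(12.00,0)
B = A + 1.00·(cos337°, sin337°) = (0.9205, -0.3907)
|BD| = 11.0864
circle(B,6.00) ∩ circle(D,9.00): a=3.5137, h=4.8635
  candidates: C₊=(4.2606,4.5936) cross=53.919; C₋=(4.6034,-5.1274) cross=-53.919
  mode - wants cross < 0 → take C=(4.6034,-5.1274) (cross=-53.919)
ex = (C−B)/|BC| = (0.6138,-0.7894); ey = (0.7894,0.6138)
P = B + 3.10·ex + -2.85·ey = (0.5734,-4.5874)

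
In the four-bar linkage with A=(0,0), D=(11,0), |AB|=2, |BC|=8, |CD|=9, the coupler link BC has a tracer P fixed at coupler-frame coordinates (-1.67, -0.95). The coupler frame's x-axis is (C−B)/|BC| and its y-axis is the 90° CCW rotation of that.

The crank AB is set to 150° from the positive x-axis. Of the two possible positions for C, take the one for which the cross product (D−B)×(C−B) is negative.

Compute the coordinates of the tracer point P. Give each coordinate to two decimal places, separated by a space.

A=(0,0), D=(11.00,0)
B = A + 2.00·(cos150°, sin150°) = (-1.7321, 1.0000)
|BD| = 12.7713
circle(B,8.00) ∩ circle(D,9.00): a=5.7201, h=5.5929
  candidates: C₊=(4.4084,6.1279) cross=71.429; C₋=(3.5325,-5.0236) cross=-71.429
  mode - wants cross < 0 → take C=(3.5325,-5.0236) (cross=-71.429)
ex = (C−B)/|BC| = (0.6581,-0.7530); ey = (0.7530,0.6581)
P = B + -1.67·ex + -0.95·ey = (-3.5463,1.6323)

-3.55 1.63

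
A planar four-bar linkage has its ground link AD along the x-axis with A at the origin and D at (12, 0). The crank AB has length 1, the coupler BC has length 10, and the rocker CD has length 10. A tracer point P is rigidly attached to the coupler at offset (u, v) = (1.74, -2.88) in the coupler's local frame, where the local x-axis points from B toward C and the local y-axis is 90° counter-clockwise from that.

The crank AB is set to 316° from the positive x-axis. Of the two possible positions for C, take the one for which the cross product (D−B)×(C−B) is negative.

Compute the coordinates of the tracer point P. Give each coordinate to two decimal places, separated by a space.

A=(0,0), D=(12.00,0)
B = A + 1.00·(cos316°, sin316°) = (0.7193, -0.6947)
|BD| = 11.3020
circle(B,10.00) ∩ circle(D,10.00): a=5.6510, h=8.2502
  candidates: C₊=(5.8526,7.8873) cross=93.244; C₋=(6.8668,-8.5819) cross=-93.244
  mode - wants cross < 0 → take C=(6.8668,-8.5819) (cross=-93.244)
ex = (C−B)/|BC| = (0.6147,-0.7887); ey = (0.7887,0.6147)
P = B + 1.74·ex + -2.88·ey = (-0.4825,-3.8375)

-0.48 -3.84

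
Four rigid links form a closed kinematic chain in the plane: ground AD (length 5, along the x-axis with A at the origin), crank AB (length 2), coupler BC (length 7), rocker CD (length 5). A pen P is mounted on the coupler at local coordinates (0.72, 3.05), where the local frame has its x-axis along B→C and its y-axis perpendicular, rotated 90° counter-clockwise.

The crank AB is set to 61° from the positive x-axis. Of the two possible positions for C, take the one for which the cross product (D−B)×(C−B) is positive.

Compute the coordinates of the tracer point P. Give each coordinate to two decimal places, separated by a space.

0.51 4.85

A=(0,0), D=(5.00,0)
B = A + 2.00·(cos61°, sin61°) = (0.9696, 1.7492)
|BD| = 4.3936
circle(B,7.00) ∩ circle(D,5.00): a=4.9280, h=4.9714
  candidates: C₊=(7.4695,4.3476) cross=21.842; C₋=(3.5110,-4.7731) cross=-21.842
  mode + wants cross > 0 → take C=(7.4695,4.3476) (cross=21.842)
ex = (C−B)/|BC| = (0.9286,0.3712); ey = (-0.3712,0.9286)
P = B + 0.72·ex + 3.05·ey = (0.5060,4.8486)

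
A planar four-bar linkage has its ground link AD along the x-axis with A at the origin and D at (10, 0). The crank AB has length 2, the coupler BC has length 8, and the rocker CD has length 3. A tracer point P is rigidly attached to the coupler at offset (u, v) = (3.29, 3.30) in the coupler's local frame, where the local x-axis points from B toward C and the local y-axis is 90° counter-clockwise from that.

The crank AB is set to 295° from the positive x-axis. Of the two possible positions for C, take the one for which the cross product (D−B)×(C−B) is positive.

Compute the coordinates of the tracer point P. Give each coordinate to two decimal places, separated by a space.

A=(0,0), D=(10.00,0)
B = A + 2.00·(cos295°, sin295°) = (0.8452, -1.8126)
|BD| = 9.3325
circle(B,8.00) ∩ circle(D,3.00): a=7.6129, h=2.4583
  candidates: C₊=(7.8357,2.0775) cross=22.942; C₋=(8.7907,-2.7455) cross=-22.942
  mode + wants cross > 0 → take C=(7.8357,2.0775) (cross=22.942)
ex = (C−B)/|BC| = (0.8738,0.4863); ey = (-0.4863,0.8738)
P = B + 3.29·ex + 3.30·ey = (2.1154,2.6708)

2.12 2.67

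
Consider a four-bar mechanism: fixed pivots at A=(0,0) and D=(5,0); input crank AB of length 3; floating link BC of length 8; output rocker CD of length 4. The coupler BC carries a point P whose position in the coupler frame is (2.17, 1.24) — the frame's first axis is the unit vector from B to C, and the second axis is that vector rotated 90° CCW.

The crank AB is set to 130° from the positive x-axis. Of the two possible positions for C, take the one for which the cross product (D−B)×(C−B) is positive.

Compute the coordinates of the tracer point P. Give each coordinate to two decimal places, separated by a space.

A=(0,0), D=(5.00,0)
B = A + 3.00·(cos130°, sin130°) = (-1.9284, 2.2981)
|BD| = 7.2996
circle(B,8.00) ∩ circle(D,4.00): a=6.9376, h=3.9836
  candidates: C₊=(5.9107,3.8950) cross=29.078; C₋=(3.4023,-3.6671) cross=-29.078
  mode + wants cross > 0 → take C=(5.9107,3.8950) (cross=29.078)
ex = (C−B)/|BC| = (0.9799,0.1996); ey = (-0.1996,0.9799)
P = B + 2.17·ex + 1.24·ey = (-0.0495,3.9463)

-0.05 3.95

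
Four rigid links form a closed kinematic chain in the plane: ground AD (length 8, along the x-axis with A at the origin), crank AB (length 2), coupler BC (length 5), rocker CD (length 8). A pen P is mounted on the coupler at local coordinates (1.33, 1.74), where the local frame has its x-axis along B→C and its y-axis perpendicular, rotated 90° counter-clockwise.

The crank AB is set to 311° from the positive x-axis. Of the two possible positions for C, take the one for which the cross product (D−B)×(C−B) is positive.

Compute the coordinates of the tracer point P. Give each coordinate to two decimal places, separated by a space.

A=(0,0), D=(8.00,0)
B = A + 2.00·(cos311°, sin311°) = (1.3121, -1.5094)
|BD| = 6.8561
circle(B,5.00) ∩ circle(D,8.00): a=0.5839, h=4.9658
  candidates: C₊=(0.7884,3.4631) cross=34.046; C₋=(2.9749,-6.2248) cross=-34.046
  mode + wants cross > 0 → take C=(0.7884,3.4631) (cross=34.046)
ex = (C−B)/|BC| = (-0.1047,0.9945); ey = (-0.9945,-0.1047)
P = B + 1.33·ex + 1.74·ey = (-0.5576,-0.3690)

-0.56 -0.37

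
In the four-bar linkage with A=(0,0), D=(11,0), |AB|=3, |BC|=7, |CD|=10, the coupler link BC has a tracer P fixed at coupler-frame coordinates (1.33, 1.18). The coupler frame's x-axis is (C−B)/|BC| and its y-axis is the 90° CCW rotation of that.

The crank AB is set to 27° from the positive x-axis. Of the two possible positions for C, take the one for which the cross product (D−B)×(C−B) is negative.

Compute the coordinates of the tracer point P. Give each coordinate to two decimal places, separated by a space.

3.87 0.04

A=(0,0), D=(11.00,0)
B = A + 3.00·(cos27°, sin27°) = (2.6730, 1.3620)
|BD| = 8.4376
circle(B,7.00) ∩ circle(D,10.00): a=1.1966, h=6.8970
  candidates: C₊=(4.9672,7.9753) cross=58.194; C₋=(2.7407,-5.6377) cross=-58.194
  mode - wants cross < 0 → take C=(2.7407,-5.6377) (cross=-58.194)
ex = (C−B)/|BC| = (0.0097,-1.0000); ey = (1.0000,0.0097)
P = B + 1.33·ex + 1.18·ey = (3.8658,0.0434)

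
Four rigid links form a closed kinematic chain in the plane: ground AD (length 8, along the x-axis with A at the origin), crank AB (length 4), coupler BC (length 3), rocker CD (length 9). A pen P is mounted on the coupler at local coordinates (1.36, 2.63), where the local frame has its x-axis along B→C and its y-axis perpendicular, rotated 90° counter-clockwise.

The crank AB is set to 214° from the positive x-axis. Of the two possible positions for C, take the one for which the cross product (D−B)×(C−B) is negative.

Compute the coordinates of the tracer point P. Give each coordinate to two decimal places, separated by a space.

-1.25 -0.12

A=(0,0), D=(8.00,0)
B = A + 4.00·(cos214°, sin214°) = (-3.3162, -2.2368)
|BD| = 11.5351
circle(B,3.00) ∩ circle(D,9.00): a=2.6466, h=1.4126
  candidates: C₊=(-0.9937,-0.3378) cross=16.294; C₋=(-0.4458,-3.1093) cross=-16.294
  mode - wants cross < 0 → take C=(-0.4458,-3.1093) (cross=-16.294)
ex = (C−B)/|BC| = (0.9568,-0.2908); ey = (0.2908,0.9568)
P = B + 1.36·ex + 2.63·ey = (-1.2500,-0.1160)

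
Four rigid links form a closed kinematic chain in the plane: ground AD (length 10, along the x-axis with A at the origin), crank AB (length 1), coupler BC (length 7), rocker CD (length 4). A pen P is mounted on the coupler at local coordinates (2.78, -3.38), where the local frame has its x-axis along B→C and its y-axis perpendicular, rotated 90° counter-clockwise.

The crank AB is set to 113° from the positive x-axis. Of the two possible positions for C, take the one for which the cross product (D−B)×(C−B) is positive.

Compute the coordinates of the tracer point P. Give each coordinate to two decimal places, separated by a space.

A=(0,0), D=(10.00,0)
B = A + 1.00·(cos113°, sin113°) = (-0.3907, 0.9205)
|BD| = 10.4314
circle(B,7.00) ∩ circle(D,4.00): a=6.7975, h=1.6716
  candidates: C₊=(6.5277,1.9858) cross=17.438; C₋=(6.2327,-1.3444) cross=-17.438
  mode + wants cross > 0 → take C=(6.5277,1.9858) (cross=17.438)
ex = (C−B)/|BC| = (0.9884,0.1522); ey = (-0.1522,0.9884)
P = B + 2.78·ex + -3.38·ey = (2.8713,-1.9971)

2.87 -2.00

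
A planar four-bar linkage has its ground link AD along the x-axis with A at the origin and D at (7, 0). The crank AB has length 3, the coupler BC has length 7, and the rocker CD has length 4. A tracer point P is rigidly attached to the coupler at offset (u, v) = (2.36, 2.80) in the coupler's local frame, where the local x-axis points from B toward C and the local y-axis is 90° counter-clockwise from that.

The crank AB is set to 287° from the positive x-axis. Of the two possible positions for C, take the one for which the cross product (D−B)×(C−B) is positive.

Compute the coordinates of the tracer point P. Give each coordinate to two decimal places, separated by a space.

A=(0,0), D=(7.00,0)
B = A + 3.00·(cos287°, sin287°) = (0.8771, -2.8689)
|BD| = 6.7617
circle(B,7.00) ∩ circle(D,4.00): a=5.8211, h=3.8878
  candidates: C₊=(4.4987,3.1214) cross=26.288; C₋=(7.7978,-3.9196) cross=-26.288
  mode + wants cross > 0 → take C=(4.4987,3.1214) (cross=26.288)
ex = (C−B)/|BC| = (0.5174,0.8558); ey = (-0.8558,0.5174)
P = B + 2.36·ex + 2.80·ey = (-0.2980,0.5993)

-0.30 0.60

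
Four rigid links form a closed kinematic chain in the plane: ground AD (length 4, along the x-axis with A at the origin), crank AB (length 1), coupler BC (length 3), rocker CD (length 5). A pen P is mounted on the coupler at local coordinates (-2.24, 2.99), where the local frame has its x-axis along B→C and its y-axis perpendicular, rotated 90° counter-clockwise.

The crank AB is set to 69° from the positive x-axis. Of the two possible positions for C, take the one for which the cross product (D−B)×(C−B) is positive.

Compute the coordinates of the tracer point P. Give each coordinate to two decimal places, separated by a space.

-2.96 -0.77

A=(0,0), D=(4.00,0)
B = A + 1.00·(cos69°, sin69°) = (0.3584, 0.9336)
|BD| = 3.7594
circle(B,3.00) ∩ circle(D,5.00): a=-0.2483, h=2.9897
  candidates: C₊=(0.8603,3.8913) cross=11.239; C₋=(-0.6246,-1.9008) cross=-11.239
  mode + wants cross > 0 → take C=(0.8603,3.8913) (cross=11.239)
ex = (C−B)/|BC| = (0.1673,0.9859); ey = (-0.9859,0.1673)
P = B + -2.24·ex + 2.99·ey = (-2.9643,-0.7746)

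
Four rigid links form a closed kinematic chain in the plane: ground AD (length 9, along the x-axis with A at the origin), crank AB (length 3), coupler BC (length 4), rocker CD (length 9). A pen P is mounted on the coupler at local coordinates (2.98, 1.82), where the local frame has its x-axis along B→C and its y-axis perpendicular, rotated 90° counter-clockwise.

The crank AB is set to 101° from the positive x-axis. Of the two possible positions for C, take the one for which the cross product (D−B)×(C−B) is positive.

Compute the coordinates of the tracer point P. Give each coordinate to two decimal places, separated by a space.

0.14 6.36

A=(0,0), D=(9.00,0)
B = A + 3.00·(cos101°, sin101°) = (-0.5724, 2.9449)
|BD| = 10.0152
circle(B,4.00) ∩ circle(D,9.00): a=1.7625, h=3.5908
  candidates: C₊=(2.1680,5.8587) cross=35.962; C₋=(0.0563,-1.0054) cross=-35.962
  mode + wants cross > 0 → take C=(2.1680,5.8587) (cross=35.962)
ex = (C−B)/|BC| = (0.6851,0.7284); ey = (-0.7284,0.6851)
P = B + 2.98·ex + 1.82·ey = (0.1434,6.3625)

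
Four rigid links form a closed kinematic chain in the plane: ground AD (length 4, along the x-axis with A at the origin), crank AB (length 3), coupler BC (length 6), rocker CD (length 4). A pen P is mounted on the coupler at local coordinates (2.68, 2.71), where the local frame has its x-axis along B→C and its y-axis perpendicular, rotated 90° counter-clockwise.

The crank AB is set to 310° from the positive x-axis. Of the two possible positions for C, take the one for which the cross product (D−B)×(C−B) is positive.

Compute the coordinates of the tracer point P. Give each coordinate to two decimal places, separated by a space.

-0.55 0.60

A=(0,0), D=(4.00,0)
B = A + 3.00·(cos310°, sin310°) = (1.9284, -2.2981)
|BD| = 3.0940
circle(B,6.00) ∩ circle(D,4.00): a=4.7790, h=3.6278
  candidates: C₊=(2.4336,3.6806) cross=11.225; C₋=(7.8228,-1.1775) cross=-11.225
  mode + wants cross > 0 → take C=(2.4336,3.6806) (cross=11.225)
ex = (C−B)/|BC| = (0.0842,0.9964); ey = (-0.9964,0.0842)
P = B + 2.68·ex + 2.71·ey = (-0.5463,0.6006)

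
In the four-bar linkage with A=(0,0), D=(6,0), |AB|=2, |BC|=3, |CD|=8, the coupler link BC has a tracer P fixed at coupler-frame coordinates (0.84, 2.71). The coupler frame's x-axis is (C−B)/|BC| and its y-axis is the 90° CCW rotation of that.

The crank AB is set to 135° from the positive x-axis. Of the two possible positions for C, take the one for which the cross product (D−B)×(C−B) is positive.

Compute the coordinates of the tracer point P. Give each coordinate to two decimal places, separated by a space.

-3.86 2.85

A=(0,0), D=(6.00,0)
B = A + 2.00·(cos135°, sin135°) = (-1.4142, 1.4142)
|BD| = 7.5479
circle(B,3.00) ∩ circle(D,8.00): a=0.1305, h=2.9972
  candidates: C₊=(-0.7244,4.3338) cross=22.622; C₋=(-1.8476,-1.5543) cross=-22.622
  mode + wants cross > 0 → take C=(-0.7244,4.3338) (cross=22.622)
ex = (C−B)/|BC| = (0.2299,0.9732); ey = (-0.9732,0.2299)
P = B + 0.84·ex + 2.71·ey = (-3.8585,2.8548)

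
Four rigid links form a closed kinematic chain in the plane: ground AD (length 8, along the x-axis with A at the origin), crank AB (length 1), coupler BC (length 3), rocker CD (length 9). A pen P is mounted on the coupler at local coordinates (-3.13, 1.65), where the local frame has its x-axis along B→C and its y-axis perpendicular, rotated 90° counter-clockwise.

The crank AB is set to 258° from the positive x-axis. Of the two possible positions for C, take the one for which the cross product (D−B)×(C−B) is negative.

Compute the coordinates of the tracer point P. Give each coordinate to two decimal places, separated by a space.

A=(0,0), D=(8.00,0)
B = A + 1.00·(cos258°, sin258°) = (-0.2079, -0.9781)
|BD| = 8.2660
circle(B,3.00) ∩ circle(D,9.00): a=-0.2222, h=2.9918
  candidates: C₊=(-0.7826,1.9663) cross=24.730; C₋=(-0.0745,-3.9752) cross=-24.730
  mode - wants cross < 0 → take C=(-0.0745,-3.9752) (cross=-24.730)
ex = (C−B)/|BC| = (0.0445,-0.9990); ey = (0.9990,0.0445)
P = B + -3.13·ex + 1.65·ey = (1.3013,2.2221)

1.30 2.22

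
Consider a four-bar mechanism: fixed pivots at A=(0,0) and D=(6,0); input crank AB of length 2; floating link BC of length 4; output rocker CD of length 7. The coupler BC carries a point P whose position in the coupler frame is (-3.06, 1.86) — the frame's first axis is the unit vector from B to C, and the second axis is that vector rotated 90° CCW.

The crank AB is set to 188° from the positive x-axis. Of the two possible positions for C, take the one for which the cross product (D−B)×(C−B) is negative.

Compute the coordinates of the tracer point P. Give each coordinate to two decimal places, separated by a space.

-1.95 3.30

A=(0,0), D=(6.00,0)
B = A + 2.00·(cos188°, sin188°) = (-1.9805, -0.2783)
|BD| = 7.9854
circle(B,4.00) ∩ circle(D,7.00): a=1.9264, h=3.5056
  candidates: C₊=(-0.1775,3.2922) cross=27.993; C₋=(0.0669,-3.7146) cross=-27.993
  mode - wants cross < 0 → take C=(0.0669,-3.7146) (cross=-27.993)
ex = (C−B)/|BC| = (0.5119,-0.8591); ey = (0.8591,0.5119)
P = B + -3.06·ex + 1.86·ey = (-1.9490,3.3025)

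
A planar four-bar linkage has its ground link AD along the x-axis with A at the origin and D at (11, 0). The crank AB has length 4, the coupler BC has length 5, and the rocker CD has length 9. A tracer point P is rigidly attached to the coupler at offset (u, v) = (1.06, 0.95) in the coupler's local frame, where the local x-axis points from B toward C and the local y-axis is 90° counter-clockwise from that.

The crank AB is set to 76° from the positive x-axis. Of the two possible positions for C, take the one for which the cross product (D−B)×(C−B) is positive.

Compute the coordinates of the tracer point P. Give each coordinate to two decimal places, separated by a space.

1.29 5.27

A=(0,0), D=(11.00,0)
B = A + 4.00·(cos76°, sin76°) = (0.9677, 3.8812)
|BD| = 10.7569
circle(B,5.00) ∩ circle(D,9.00): a=2.7755, h=4.1589
  candidates: C₊=(5.0568,6.7586) cross=44.737; C₋=(2.0556,-0.9990) cross=-44.737
  mode + wants cross > 0 → take C=(5.0568,6.7586) (cross=44.737)
ex = (C−B)/|BC| = (0.8178,0.5755); ey = (-0.5755,0.8178)
P = B + 1.06·ex + 0.95·ey = (1.2879,5.2681)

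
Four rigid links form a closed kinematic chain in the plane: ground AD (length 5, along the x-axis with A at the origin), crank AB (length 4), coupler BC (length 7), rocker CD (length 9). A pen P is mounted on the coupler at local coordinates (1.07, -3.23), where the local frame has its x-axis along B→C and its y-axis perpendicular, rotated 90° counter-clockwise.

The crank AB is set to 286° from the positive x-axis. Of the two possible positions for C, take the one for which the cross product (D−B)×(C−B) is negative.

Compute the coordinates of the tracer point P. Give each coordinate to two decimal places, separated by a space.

A=(0,0), D=(5.00,0)
B = A + 4.00·(cos286°, sin286°) = (1.1025, -3.8450)
|BD| = 5.4749
circle(B,7.00) ∩ circle(D,9.00): a=-0.1850, h=6.9976
  candidates: C₊=(-3.9436,1.0064) cross=38.311; C₋=(5.8853,-8.9564) cross=-38.311
  mode - wants cross < 0 → take C=(5.8853,-8.9564) (cross=-38.311)
ex = (C−B)/|BC| = (0.6832,-0.7302); ey = (0.7302,0.6832)
P = B + 1.07·ex + -3.23·ey = (-0.5249,-6.8332)

-0.52 -6.83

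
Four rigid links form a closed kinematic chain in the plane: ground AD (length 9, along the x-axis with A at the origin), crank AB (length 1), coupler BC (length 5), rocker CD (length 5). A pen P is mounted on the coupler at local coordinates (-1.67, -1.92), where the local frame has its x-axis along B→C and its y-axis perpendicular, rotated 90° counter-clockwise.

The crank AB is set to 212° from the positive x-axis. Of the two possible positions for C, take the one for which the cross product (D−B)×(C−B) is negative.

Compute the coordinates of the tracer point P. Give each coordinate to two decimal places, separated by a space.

-2.72 -2.25

A=(0,0), D=(9.00,0)
B = A + 1.00·(cos212°, sin212°) = (-0.8480, -0.5299)
|BD| = 9.8623
circle(B,5.00) ∩ circle(D,5.00): a=4.9311, h=0.8269
  candidates: C₊=(4.0315,0.5608) cross=8.155; C₋=(4.1204,-1.0907) cross=-8.155
  mode - wants cross < 0 → take C=(4.1204,-1.0907) (cross=-8.155)
ex = (C−B)/|BC| = (0.9937,-0.1122); ey = (0.1122,0.9937)
P = B + -1.67·ex + -1.92·ey = (-2.7228,-2.2505)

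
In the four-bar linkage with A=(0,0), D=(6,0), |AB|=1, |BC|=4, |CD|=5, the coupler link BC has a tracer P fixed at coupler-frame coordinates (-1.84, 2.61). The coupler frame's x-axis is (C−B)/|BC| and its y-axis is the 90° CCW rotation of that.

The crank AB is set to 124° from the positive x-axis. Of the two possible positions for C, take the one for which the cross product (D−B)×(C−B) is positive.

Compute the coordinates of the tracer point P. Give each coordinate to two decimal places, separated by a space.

A=(0,0), D=(6.00,0)
B = A + 1.00·(cos124°, sin124°) = (-0.5592, 0.8290)
|BD| = 6.6114
circle(B,4.00) ∩ circle(D,5.00): a=2.6250, h=3.0181
  candidates: C₊=(2.4236,3.4942) cross=19.954; C₋=(1.6667,-2.4944) cross=-19.954
  mode + wants cross > 0 → take C=(2.4236,3.4942) (cross=19.954)
ex = (C−B)/|BC| = (0.7457,0.6663); ey = (-0.6663,0.7457)
P = B + -1.84·ex + 2.61·ey = (-3.6703,1.5493)

-3.67 1.55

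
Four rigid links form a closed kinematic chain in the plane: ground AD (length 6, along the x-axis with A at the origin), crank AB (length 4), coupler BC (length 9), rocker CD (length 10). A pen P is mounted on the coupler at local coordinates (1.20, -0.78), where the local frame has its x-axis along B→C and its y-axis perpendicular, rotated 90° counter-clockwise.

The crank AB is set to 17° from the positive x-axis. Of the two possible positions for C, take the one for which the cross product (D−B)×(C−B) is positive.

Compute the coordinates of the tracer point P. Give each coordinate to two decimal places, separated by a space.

A=(0,0), D=(6.00,0)
B = A + 4.00·(cos17°, sin17°) = (3.8252, 1.1695)
|BD| = 2.4693
circle(B,9.00) ∩ circle(D,10.00): a=-2.6126, h=8.6124
  candidates: C₊=(5.6032,9.9921) cross=21.267; C₋=(-2.5548,-5.1784) cross=-21.267
  mode + wants cross > 0 → take C=(5.6032,9.9921) (cross=21.267)
ex = (C−B)/|BC| = (0.1975,0.9803); ey = (-0.9803,0.1975)
P = B + 1.20·ex + -0.78·ey = (4.8269,2.1917)

4.83 2.19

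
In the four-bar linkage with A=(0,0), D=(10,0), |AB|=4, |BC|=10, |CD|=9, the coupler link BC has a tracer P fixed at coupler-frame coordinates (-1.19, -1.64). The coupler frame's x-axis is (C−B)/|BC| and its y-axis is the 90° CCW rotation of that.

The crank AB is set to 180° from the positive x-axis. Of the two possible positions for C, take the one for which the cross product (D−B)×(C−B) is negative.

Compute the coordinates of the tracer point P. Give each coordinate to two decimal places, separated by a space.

A=(0,0), D=(10.00,0)
B = A + 4.00·(cos180°, sin180°) = (-4.0000, 0.0000)
|BD| = 14.0000
circle(B,10.00) ∩ circle(D,9.00): a=7.6786, h=6.4062
  candidates: C₊=(3.6786,6.4062) cross=89.687; C₋=(3.6786,-6.4062) cross=-89.687
  mode - wants cross < 0 → take C=(3.6786,-6.4062) (cross=-89.687)
ex = (C−B)/|BC| = (0.7679,-0.6406); ey = (0.6406,0.7679)
P = B + -1.19·ex + -1.64·ey = (-5.9644,-0.4969)

-5.96 -0.50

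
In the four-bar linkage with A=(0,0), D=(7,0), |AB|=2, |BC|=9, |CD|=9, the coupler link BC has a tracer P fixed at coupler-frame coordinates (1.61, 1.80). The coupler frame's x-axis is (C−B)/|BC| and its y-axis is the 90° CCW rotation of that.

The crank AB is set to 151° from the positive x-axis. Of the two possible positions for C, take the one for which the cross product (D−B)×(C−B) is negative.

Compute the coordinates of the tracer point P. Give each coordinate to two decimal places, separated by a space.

0.54 0.19

A=(0,0), D=(7.00,0)
B = A + 2.00·(cos151°, sin151°) = (-1.7492, 0.9696)
|BD| = 8.8028
circle(B,9.00) ∩ circle(D,9.00): a=4.4014, h=7.8503
  candidates: C₊=(3.4901,8.2874) cross=69.105; C₋=(1.7607,-7.3178) cross=-69.105
  mode - wants cross < 0 → take C=(1.7607,-7.3178) (cross=-69.105)
ex = (C−B)/|BC| = (0.3900,-0.9208); ey = (0.9208,0.3900)
P = B + 1.61·ex + 1.80·ey = (0.5361,0.1891)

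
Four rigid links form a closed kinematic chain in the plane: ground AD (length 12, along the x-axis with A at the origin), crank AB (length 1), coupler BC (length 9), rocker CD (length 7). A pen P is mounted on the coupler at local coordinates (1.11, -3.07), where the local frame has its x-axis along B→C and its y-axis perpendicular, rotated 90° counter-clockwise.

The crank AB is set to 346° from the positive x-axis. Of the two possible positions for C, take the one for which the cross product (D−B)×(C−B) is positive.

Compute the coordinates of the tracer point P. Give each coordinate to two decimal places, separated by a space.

3.81 -1.85

A=(0,0), D=(12.00,0)
B = A + 1.00·(cos346°, sin346°) = (0.9703, -0.2419)
|BD| = 11.0324
circle(B,9.00) ∩ circle(D,7.00): a=6.9665, h=5.6981
  candidates: C₊=(7.8101,5.6076) cross=62.864; C₋=(8.0600,-5.7859) cross=-62.864
  mode + wants cross > 0 → take C=(7.8101,5.6076) (cross=62.864)
ex = (C−B)/|BC| = (0.7600,0.6499); ey = (-0.6499,0.7600)
P = B + 1.11·ex + -3.07·ey = (3.8092,-1.8536)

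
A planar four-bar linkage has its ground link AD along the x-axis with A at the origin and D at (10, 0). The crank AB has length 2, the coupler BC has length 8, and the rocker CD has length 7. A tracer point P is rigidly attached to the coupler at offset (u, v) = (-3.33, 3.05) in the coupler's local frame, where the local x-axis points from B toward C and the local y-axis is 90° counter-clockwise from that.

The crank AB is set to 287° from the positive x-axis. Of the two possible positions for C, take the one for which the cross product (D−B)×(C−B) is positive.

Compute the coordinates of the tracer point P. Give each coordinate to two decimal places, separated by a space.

-3.78 -3.06

A=(0,0), D=(10.00,0)
B = A + 2.00·(cos287°, sin287°) = (0.5847, -1.9126)
|BD| = 9.6076
circle(B,8.00) ∩ circle(D,7.00): a=5.5844, h=5.7284
  candidates: C₊=(4.9170,4.8128) cross=55.036; C₋=(7.1978,-6.4146) cross=-55.036
  mode + wants cross > 0 → take C=(4.9170,4.8128) (cross=55.036)
ex = (C−B)/|BC| = (0.5415,0.8407); ey = (-0.8407,0.5415)
P = B + -3.33·ex + 3.05·ey = (-3.7826,-3.0604)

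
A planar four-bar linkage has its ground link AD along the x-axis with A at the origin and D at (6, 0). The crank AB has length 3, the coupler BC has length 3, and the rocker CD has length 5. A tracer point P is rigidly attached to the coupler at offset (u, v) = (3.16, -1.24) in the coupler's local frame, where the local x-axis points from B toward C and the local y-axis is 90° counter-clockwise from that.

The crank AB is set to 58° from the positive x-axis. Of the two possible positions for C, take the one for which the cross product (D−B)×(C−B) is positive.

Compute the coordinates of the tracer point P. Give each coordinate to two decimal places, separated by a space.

A=(0,0), D=(6.00,0)
B = A + 3.00·(cos58°, sin58°) = (1.5898, 2.5441)
|BD| = 5.0915
circle(B,3.00) ∩ circle(D,5.00): a=0.9745, h=2.8373
  candidates: C₊=(3.8516,4.5149) cross=14.446; C₋=(1.0161,-0.4005) cross=-14.446
  mode + wants cross > 0 → take C=(3.8516,4.5149) (cross=14.446)
ex = (C−B)/|BC| = (0.7540,0.6569); ey = (-0.6569,0.7540)
P = B + 3.16·ex + -1.24·ey = (4.7868,3.6851)

4.79 3.69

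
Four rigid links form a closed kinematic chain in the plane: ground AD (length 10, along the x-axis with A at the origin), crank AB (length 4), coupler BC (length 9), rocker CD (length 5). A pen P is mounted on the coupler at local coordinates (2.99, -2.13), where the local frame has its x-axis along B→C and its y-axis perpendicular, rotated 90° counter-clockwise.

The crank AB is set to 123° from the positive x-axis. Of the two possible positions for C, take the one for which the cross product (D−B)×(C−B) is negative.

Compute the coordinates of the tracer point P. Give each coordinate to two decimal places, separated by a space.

A=(0,0), D=(10.00,0)
B = A + 4.00·(cos123°, sin123°) = (-2.1786, 3.3547)
|BD| = 12.6321
circle(B,9.00) ∩ circle(D,5.00): a=8.5326, h=2.8625
  candidates: C₊=(6.8079,3.8484) cross=36.160; C₋=(5.2875,-1.6710) cross=-36.160
  mode - wants cross < 0 → take C=(5.2875,-1.6710) (cross=-36.160)
ex = (C−B)/|BC| = (0.8296,-0.5584); ey = (0.5584,0.8296)
P = B + 2.99·ex + -2.13·ey = (-0.8876,-0.0819)

-0.89 -0.08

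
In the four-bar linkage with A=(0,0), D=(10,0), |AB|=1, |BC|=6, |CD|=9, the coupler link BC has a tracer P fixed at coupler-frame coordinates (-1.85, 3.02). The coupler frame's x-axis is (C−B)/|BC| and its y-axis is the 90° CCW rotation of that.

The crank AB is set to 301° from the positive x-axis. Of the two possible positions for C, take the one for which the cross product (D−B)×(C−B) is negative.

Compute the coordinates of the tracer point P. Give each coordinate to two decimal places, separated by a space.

A=(0,0), D=(10.00,0)
B = A + 1.00·(cos301°, sin301°) = (0.5150, -0.8572)
|BD| = 9.5236
circle(B,6.00) ∩ circle(D,9.00): a=2.3993, h=5.4994
  candidates: C₊=(2.4096,4.8359) cross=52.374; C₋=(3.3995,-6.1183) cross=-52.374
  mode - wants cross < 0 → take C=(3.3995,-6.1183) (cross=-52.374)
ex = (C−B)/|BC| = (0.4807,-0.8769); ey = (0.8769,0.4807)
P = B + -1.85·ex + 3.02·ey = (2.2738,2.2169)

2.27 2.22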